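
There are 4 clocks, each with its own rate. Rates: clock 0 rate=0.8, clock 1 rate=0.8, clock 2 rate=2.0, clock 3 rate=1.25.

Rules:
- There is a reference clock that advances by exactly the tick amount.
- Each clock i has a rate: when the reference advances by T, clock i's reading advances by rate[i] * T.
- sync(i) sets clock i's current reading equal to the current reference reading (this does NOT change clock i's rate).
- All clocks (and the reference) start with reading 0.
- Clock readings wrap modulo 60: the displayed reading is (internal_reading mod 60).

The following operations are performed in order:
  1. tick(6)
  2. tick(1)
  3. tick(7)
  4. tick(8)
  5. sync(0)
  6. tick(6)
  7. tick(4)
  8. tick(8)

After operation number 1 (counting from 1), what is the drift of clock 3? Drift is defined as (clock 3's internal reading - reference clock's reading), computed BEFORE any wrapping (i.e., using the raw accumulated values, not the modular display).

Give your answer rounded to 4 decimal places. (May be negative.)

Answer: 1.5000

Derivation:
After op 1 tick(6): ref=6.0000 raw=[4.8000 4.8000 12.0000 7.5000]
Drift of clock 3 after op 1: 7.5000 - 6.0000 = 1.5000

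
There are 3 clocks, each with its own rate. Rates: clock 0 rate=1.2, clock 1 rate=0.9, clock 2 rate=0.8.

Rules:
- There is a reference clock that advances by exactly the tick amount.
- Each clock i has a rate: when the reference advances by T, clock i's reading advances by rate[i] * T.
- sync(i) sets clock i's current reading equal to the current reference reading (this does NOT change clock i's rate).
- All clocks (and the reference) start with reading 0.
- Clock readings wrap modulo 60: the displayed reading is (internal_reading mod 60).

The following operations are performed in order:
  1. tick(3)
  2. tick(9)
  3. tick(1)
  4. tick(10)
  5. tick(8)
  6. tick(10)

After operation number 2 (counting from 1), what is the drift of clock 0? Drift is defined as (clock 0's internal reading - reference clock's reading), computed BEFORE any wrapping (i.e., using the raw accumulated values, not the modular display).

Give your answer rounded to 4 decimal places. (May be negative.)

After op 1 tick(3): ref=3.0000 raw=[3.6000 2.7000 2.4000]
After op 2 tick(9): ref=12.0000 raw=[14.4000 10.8000 9.6000]
Drift of clock 0 after op 2: 14.4000 - 12.0000 = 2.4000

Answer: 2.4000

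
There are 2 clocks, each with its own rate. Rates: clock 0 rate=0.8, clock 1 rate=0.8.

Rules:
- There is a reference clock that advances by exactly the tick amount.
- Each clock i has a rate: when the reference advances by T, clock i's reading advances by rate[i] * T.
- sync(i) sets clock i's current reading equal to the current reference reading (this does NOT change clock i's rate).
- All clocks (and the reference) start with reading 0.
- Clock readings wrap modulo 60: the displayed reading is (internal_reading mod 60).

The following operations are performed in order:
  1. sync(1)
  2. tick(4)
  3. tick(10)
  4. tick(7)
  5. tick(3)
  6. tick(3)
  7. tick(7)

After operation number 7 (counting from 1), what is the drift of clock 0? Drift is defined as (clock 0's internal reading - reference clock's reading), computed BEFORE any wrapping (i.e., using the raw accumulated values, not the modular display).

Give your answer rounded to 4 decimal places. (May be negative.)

After op 1 sync(1): ref=0.0000 raw=[0.0000 0.0000]
After op 2 tick(4): ref=4.0000 raw=[3.2000 3.2000]
After op 3 tick(10): ref=14.0000 raw=[11.2000 11.2000]
After op 4 tick(7): ref=21.0000 raw=[16.8000 16.8000]
After op 5 tick(3): ref=24.0000 raw=[19.2000 19.2000]
After op 6 tick(3): ref=27.0000 raw=[21.6000 21.6000]
After op 7 tick(7): ref=34.0000 raw=[27.2000 27.2000]
Drift of clock 0 after op 7: 27.2000 - 34.0000 = -6.8000

Answer: -6.8000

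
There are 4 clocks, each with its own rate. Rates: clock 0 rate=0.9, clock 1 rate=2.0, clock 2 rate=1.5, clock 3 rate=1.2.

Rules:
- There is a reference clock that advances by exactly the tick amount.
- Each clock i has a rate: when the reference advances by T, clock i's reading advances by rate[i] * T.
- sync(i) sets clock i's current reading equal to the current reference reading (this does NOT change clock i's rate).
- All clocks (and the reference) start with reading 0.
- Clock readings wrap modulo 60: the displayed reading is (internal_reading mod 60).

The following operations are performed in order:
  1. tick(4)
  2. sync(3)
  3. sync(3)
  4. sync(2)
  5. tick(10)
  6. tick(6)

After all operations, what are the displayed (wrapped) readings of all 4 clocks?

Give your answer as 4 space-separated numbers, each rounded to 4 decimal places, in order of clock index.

Answer: 18.0000 40.0000 28.0000 23.2000

Derivation:
After op 1 tick(4): ref=4.0000 raw=[3.6000 8.0000 6.0000 4.8000]
After op 2 sync(3): ref=4.0000 raw=[3.6000 8.0000 6.0000 4.0000]
After op 3 sync(3): ref=4.0000 raw=[3.6000 8.0000 6.0000 4.0000]
After op 4 sync(2): ref=4.0000 raw=[3.6000 8.0000 4.0000 4.0000]
After op 5 tick(10): ref=14.0000 raw=[12.6000 28.0000 19.0000 16.0000]
After op 6 tick(6): ref=20.0000 raw=[18.0000 40.0000 28.0000 23.2000]
Wrap final raw readings (mod 60): 18.0000 mod 60 = 18.0000; 40.0000 mod 60 = 40.0000; 28.0000 mod 60 = 28.0000; 23.2000 mod 60 = 23.2000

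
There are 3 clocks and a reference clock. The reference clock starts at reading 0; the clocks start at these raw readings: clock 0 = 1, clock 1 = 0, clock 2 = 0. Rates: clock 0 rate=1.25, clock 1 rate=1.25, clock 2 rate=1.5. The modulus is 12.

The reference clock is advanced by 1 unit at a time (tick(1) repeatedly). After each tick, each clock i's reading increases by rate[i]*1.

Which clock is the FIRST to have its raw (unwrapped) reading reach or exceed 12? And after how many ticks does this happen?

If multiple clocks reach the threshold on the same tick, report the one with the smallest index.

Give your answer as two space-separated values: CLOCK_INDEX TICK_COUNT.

Answer: 2 8

Derivation:
clock 0: start=1, rate=1.25, needs 12-1 = 11; ticks = ceil(11/1.25) = ceil(8.8000) = 9; reading at tick 9 = 1 + 1.25*9 = 12.2500
clock 1: start=0, rate=1.25, needs 12-0 = 12; ticks = ceil(12/1.25) = ceil(9.6000) = 10; reading at tick 10 = 0 + 1.25*10 = 12.5000
clock 2: start=0, rate=1.5, needs 12-0 = 12; ticks = ceil(12/1.5) = ceil(8.0000) = 8; reading at tick 8 = 0 + 1.5*8 = 12.0000
Minimum tick count = 8; winners = [2]; smallest index = 2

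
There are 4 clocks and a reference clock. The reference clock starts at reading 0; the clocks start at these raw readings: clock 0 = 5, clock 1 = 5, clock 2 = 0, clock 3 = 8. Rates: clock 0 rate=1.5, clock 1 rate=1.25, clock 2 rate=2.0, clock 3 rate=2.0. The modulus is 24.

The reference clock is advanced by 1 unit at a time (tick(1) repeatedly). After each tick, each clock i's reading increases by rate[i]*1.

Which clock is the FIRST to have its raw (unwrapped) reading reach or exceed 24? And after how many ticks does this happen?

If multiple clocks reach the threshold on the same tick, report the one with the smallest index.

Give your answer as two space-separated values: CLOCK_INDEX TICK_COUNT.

Answer: 3 8

Derivation:
clock 0: start=5, rate=1.5, needs 24-5 = 19; ticks = ceil(19/1.5) = ceil(12.6667) = 13; reading at tick 13 = 5 + 1.5*13 = 24.5000
clock 1: start=5, rate=1.25, needs 24-5 = 19; ticks = ceil(19/1.25) = ceil(15.2000) = 16; reading at tick 16 = 5 + 1.25*16 = 25.0000
clock 2: start=0, rate=2.0, needs 24-0 = 24; ticks = ceil(24/2.0) = ceil(12.0000) = 12; reading at tick 12 = 0 + 2.0*12 = 24.0000
clock 3: start=8, rate=2.0, needs 24-8 = 16; ticks = ceil(16/2.0) = ceil(8.0000) = 8; reading at tick 8 = 8 + 2.0*8 = 24.0000
Minimum tick count = 8; winners = [3]; smallest index = 3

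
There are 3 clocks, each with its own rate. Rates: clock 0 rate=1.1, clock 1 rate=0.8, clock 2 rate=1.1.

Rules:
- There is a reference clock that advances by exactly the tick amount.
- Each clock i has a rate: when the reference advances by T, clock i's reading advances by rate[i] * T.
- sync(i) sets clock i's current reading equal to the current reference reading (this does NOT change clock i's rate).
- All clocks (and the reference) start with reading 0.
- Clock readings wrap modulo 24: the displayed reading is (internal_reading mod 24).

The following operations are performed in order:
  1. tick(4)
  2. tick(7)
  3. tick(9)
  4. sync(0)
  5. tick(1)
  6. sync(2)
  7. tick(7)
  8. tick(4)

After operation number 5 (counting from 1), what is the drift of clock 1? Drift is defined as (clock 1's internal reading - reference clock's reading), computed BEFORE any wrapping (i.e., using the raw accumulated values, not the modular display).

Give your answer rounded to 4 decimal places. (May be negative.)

After op 1 tick(4): ref=4.0000 raw=[4.4000 3.2000 4.4000]
After op 2 tick(7): ref=11.0000 raw=[12.1000 8.8000 12.1000]
After op 3 tick(9): ref=20.0000 raw=[22.0000 16.0000 22.0000]
After op 4 sync(0): ref=20.0000 raw=[20.0000 16.0000 22.0000]
After op 5 tick(1): ref=21.0000 raw=[21.1000 16.8000 23.1000]
Drift of clock 1 after op 5: 16.8000 - 21.0000 = -4.2000

Answer: -4.2000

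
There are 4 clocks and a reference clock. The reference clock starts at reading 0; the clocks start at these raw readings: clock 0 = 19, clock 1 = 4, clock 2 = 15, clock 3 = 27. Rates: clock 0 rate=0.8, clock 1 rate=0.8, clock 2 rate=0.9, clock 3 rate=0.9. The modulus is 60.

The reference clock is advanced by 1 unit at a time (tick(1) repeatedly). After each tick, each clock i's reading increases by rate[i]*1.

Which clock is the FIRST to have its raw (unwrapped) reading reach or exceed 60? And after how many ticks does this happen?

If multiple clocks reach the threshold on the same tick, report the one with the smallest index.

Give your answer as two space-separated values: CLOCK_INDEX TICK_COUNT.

Answer: 3 37

Derivation:
clock 0: start=19, rate=0.8, needs 60-19 = 41; ticks = ceil(41/0.8) = ceil(51.2500) = 52; reading at tick 52 = 19 + 0.8*52 = 60.6000
clock 1: start=4, rate=0.8, needs 60-4 = 56; ticks = ceil(56/0.8) = ceil(70.0000) = 70; reading at tick 70 = 4 + 0.8*70 = 60.0000
clock 2: start=15, rate=0.9, needs 60-15 = 45; ticks = ceil(45/0.9) = ceil(50.0000) = 50; reading at tick 50 = 15 + 0.9*50 = 60.0000
clock 3: start=27, rate=0.9, needs 60-27 = 33; ticks = ceil(33/0.9) = ceil(36.6667) = 37; reading at tick 37 = 27 + 0.9*37 = 60.3000
Minimum tick count = 37; winners = [3]; smallest index = 3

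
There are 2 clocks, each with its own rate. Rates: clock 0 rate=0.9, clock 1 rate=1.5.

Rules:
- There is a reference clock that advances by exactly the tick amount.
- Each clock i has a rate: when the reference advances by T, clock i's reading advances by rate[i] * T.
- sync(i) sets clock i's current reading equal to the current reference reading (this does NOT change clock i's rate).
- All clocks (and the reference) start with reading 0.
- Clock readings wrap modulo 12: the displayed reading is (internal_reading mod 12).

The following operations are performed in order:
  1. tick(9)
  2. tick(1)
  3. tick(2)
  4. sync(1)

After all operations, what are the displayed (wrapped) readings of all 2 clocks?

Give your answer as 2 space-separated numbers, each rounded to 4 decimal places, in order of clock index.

Answer: 10.8000 0.0000

Derivation:
After op 1 tick(9): ref=9.0000 raw=[8.1000 13.5000]
After op 2 tick(1): ref=10.0000 raw=[9.0000 15.0000]
After op 3 tick(2): ref=12.0000 raw=[10.8000 18.0000]
After op 4 sync(1): ref=12.0000 raw=[10.8000 12.0000]
Wrap final raw readings (mod 12): 10.8000 mod 12 = 10.8000; 12.0000 mod 12 = 0.0000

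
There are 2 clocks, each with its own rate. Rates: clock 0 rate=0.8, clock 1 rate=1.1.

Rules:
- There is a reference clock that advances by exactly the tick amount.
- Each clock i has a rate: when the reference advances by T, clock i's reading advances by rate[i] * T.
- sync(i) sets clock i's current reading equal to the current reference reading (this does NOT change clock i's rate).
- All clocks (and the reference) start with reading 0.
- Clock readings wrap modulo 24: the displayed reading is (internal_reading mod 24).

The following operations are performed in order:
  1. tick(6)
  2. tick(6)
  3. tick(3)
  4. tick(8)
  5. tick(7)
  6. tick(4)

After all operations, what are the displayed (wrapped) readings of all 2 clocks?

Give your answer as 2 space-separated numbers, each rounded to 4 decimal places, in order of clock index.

After op 1 tick(6): ref=6.0000 raw=[4.8000 6.6000]
After op 2 tick(6): ref=12.0000 raw=[9.6000 13.2000]
After op 3 tick(3): ref=15.0000 raw=[12.0000 16.5000]
After op 4 tick(8): ref=23.0000 raw=[18.4000 25.3000]
After op 5 tick(7): ref=30.0000 raw=[24.0000 33.0000]
After op 6 tick(4): ref=34.0000 raw=[27.2000 37.4000]
Wrap final raw readings (mod 24): 27.2000 mod 24 = 3.2000; 37.4000 mod 24 = 13.4000

Answer: 3.2000 13.4000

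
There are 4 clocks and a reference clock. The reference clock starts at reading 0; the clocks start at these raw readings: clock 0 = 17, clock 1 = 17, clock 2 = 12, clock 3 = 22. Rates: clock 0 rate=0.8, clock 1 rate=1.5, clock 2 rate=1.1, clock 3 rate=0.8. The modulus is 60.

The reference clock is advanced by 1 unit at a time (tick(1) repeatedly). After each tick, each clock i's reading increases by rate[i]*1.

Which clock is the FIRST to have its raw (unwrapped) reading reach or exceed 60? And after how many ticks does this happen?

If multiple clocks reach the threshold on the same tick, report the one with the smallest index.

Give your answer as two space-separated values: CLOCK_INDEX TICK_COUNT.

Answer: 1 29

Derivation:
clock 0: start=17, rate=0.8, needs 60-17 = 43; ticks = ceil(43/0.8) = ceil(53.7500) = 54; reading at tick 54 = 17 + 0.8*54 = 60.2000
clock 1: start=17, rate=1.5, needs 60-17 = 43; ticks = ceil(43/1.5) = ceil(28.6667) = 29; reading at tick 29 = 17 + 1.5*29 = 60.5000
clock 2: start=12, rate=1.1, needs 60-12 = 48; ticks = ceil(48/1.1) = ceil(43.6364) = 44; reading at tick 44 = 12 + 1.1*44 = 60.4000
clock 3: start=22, rate=0.8, needs 60-22 = 38; ticks = ceil(38/0.8) = ceil(47.5000) = 48; reading at tick 48 = 22 + 0.8*48 = 60.4000
Minimum tick count = 29; winners = [1]; smallest index = 1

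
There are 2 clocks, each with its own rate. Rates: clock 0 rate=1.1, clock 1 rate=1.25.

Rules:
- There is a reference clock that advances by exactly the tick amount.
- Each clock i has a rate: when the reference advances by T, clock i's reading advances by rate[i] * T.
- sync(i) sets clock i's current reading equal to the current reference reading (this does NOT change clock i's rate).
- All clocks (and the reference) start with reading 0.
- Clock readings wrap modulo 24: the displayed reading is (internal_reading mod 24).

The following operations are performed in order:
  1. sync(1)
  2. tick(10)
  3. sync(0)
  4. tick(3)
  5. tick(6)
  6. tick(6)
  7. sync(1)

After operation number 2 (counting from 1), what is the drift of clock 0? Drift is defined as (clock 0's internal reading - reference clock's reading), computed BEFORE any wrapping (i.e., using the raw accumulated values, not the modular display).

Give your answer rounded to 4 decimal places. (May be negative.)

Answer: 1.0000

Derivation:
After op 1 sync(1): ref=0.0000 raw=[0.0000 0.0000]
After op 2 tick(10): ref=10.0000 raw=[11.0000 12.5000]
Drift of clock 0 after op 2: 11.0000 - 10.0000 = 1.0000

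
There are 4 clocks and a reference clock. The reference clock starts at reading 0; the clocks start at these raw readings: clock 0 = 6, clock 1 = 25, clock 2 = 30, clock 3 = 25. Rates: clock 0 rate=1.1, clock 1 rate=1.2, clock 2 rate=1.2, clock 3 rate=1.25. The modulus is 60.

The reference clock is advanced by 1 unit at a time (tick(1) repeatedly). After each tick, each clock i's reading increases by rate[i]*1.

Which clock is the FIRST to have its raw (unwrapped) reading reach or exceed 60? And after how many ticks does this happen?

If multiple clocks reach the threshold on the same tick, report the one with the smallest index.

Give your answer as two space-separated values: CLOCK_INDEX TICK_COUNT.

clock 0: start=6, rate=1.1, needs 60-6 = 54; ticks = ceil(54/1.1) = ceil(49.0909) = 50; reading at tick 50 = 6 + 1.1*50 = 61.0000
clock 1: start=25, rate=1.2, needs 60-25 = 35; ticks = ceil(35/1.2) = ceil(29.1667) = 30; reading at tick 30 = 25 + 1.2*30 = 61.0000
clock 2: start=30, rate=1.2, needs 60-30 = 30; ticks = ceil(30/1.2) = ceil(25.0000) = 25; reading at tick 25 = 30 + 1.2*25 = 60.0000
clock 3: start=25, rate=1.25, needs 60-25 = 35; ticks = ceil(35/1.25) = ceil(28.0000) = 28; reading at tick 28 = 25 + 1.25*28 = 60.0000
Minimum tick count = 25; winners = [2]; smallest index = 2

Answer: 2 25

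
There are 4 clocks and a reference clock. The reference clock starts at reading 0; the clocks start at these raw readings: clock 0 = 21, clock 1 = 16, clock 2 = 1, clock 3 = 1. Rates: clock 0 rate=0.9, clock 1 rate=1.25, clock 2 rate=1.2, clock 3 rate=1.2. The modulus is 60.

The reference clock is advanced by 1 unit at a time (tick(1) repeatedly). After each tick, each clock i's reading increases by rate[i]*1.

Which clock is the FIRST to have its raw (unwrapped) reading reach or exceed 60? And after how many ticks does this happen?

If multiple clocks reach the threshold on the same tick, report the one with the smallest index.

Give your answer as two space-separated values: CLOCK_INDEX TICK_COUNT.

Answer: 1 36

Derivation:
clock 0: start=21, rate=0.9, needs 60-21 = 39; ticks = ceil(39/0.9) = ceil(43.3333) = 44; reading at tick 44 = 21 + 0.9*44 = 60.6000
clock 1: start=16, rate=1.25, needs 60-16 = 44; ticks = ceil(44/1.25) = ceil(35.2000) = 36; reading at tick 36 = 16 + 1.25*36 = 61.0000
clock 2: start=1, rate=1.2, needs 60-1 = 59; ticks = ceil(59/1.2) = ceil(49.1667) = 50; reading at tick 50 = 1 + 1.2*50 = 61.0000
clock 3: start=1, rate=1.2, needs 60-1 = 59; ticks = ceil(59/1.2) = ceil(49.1667) = 50; reading at tick 50 = 1 + 1.2*50 = 61.0000
Minimum tick count = 36; winners = [1]; smallest index = 1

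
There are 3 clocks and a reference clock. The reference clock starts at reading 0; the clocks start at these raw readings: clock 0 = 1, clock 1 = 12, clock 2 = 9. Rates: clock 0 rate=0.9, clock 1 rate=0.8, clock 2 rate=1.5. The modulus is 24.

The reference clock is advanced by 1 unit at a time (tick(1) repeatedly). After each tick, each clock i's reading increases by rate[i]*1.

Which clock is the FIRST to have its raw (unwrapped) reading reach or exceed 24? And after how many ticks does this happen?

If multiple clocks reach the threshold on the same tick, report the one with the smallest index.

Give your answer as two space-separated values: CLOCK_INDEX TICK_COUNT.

clock 0: start=1, rate=0.9, needs 24-1 = 23; ticks = ceil(23/0.9) = ceil(25.5556) = 26; reading at tick 26 = 1 + 0.9*26 = 24.4000
clock 1: start=12, rate=0.8, needs 24-12 = 12; ticks = ceil(12/0.8) = ceil(15.0000) = 15; reading at tick 15 = 12 + 0.8*15 = 24.0000
clock 2: start=9, rate=1.5, needs 24-9 = 15; ticks = ceil(15/1.5) = ceil(10.0000) = 10; reading at tick 10 = 9 + 1.5*10 = 24.0000
Minimum tick count = 10; winners = [2]; smallest index = 2

Answer: 2 10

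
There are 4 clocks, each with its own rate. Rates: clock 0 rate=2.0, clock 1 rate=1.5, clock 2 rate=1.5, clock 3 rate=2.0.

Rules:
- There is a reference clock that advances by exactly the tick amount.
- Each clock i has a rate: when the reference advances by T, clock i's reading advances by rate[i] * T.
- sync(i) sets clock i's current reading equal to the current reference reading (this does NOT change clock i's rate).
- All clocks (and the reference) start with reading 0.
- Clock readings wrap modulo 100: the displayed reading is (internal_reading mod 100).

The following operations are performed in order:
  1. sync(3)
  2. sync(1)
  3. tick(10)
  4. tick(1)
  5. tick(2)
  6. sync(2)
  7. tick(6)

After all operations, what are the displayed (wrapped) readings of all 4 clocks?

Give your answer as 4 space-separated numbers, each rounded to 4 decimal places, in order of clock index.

After op 1 sync(3): ref=0.0000 raw=[0.0000 0.0000 0.0000 0.0000]
After op 2 sync(1): ref=0.0000 raw=[0.0000 0.0000 0.0000 0.0000]
After op 3 tick(10): ref=10.0000 raw=[20.0000 15.0000 15.0000 20.0000]
After op 4 tick(1): ref=11.0000 raw=[22.0000 16.5000 16.5000 22.0000]
After op 5 tick(2): ref=13.0000 raw=[26.0000 19.5000 19.5000 26.0000]
After op 6 sync(2): ref=13.0000 raw=[26.0000 19.5000 13.0000 26.0000]
After op 7 tick(6): ref=19.0000 raw=[38.0000 28.5000 22.0000 38.0000]
Wrap final raw readings (mod 100): 38.0000 mod 100 = 38.0000; 28.5000 mod 100 = 28.5000; 22.0000 mod 100 = 22.0000; 38.0000 mod 100 = 38.0000

Answer: 38.0000 28.5000 22.0000 38.0000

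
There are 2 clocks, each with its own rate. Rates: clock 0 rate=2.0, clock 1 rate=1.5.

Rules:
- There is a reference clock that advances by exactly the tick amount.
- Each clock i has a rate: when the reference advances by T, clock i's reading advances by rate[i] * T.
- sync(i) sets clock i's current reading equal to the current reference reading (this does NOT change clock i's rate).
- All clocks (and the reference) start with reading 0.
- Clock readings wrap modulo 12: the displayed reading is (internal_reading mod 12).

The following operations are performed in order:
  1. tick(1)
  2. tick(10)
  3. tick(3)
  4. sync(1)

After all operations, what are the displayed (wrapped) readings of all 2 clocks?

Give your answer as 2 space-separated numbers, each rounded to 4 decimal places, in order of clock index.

After op 1 tick(1): ref=1.0000 raw=[2.0000 1.5000]
After op 2 tick(10): ref=11.0000 raw=[22.0000 16.5000]
After op 3 tick(3): ref=14.0000 raw=[28.0000 21.0000]
After op 4 sync(1): ref=14.0000 raw=[28.0000 14.0000]
Wrap final raw readings (mod 12): 28.0000 mod 12 = 4.0000; 14.0000 mod 12 = 2.0000

Answer: 4.0000 2.0000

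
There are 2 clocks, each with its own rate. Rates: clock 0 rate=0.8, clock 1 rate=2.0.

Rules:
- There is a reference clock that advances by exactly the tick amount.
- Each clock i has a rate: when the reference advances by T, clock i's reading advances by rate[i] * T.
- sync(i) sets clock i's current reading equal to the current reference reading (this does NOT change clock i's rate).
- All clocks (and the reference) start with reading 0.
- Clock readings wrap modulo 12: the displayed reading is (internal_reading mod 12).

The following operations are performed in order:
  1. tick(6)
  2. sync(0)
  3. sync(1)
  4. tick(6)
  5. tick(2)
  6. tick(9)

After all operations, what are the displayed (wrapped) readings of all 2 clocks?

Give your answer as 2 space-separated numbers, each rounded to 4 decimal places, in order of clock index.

After op 1 tick(6): ref=6.0000 raw=[4.8000 12.0000]
After op 2 sync(0): ref=6.0000 raw=[6.0000 12.0000]
After op 3 sync(1): ref=6.0000 raw=[6.0000 6.0000]
After op 4 tick(6): ref=12.0000 raw=[10.8000 18.0000]
After op 5 tick(2): ref=14.0000 raw=[12.4000 22.0000]
After op 6 tick(9): ref=23.0000 raw=[19.6000 40.0000]
Wrap final raw readings (mod 12): 19.6000 mod 12 = 7.6000; 40.0000 mod 12 = 4.0000

Answer: 7.6000 4.0000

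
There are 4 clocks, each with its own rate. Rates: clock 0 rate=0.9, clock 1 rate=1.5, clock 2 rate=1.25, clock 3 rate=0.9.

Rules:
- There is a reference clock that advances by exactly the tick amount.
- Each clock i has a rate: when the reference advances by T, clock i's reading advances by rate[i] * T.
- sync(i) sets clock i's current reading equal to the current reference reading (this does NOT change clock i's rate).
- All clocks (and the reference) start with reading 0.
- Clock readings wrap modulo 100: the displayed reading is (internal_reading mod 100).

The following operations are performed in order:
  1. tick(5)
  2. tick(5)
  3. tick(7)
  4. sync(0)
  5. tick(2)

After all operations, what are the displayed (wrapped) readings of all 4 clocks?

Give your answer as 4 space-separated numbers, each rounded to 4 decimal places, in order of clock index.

Answer: 18.8000 28.5000 23.7500 17.1000

Derivation:
After op 1 tick(5): ref=5.0000 raw=[4.5000 7.5000 6.2500 4.5000]
After op 2 tick(5): ref=10.0000 raw=[9.0000 15.0000 12.5000 9.0000]
After op 3 tick(7): ref=17.0000 raw=[15.3000 25.5000 21.2500 15.3000]
After op 4 sync(0): ref=17.0000 raw=[17.0000 25.5000 21.2500 15.3000]
After op 5 tick(2): ref=19.0000 raw=[18.8000 28.5000 23.7500 17.1000]
Wrap final raw readings (mod 100): 18.8000 mod 100 = 18.8000; 28.5000 mod 100 = 28.5000; 23.7500 mod 100 = 23.7500; 17.1000 mod 100 = 17.1000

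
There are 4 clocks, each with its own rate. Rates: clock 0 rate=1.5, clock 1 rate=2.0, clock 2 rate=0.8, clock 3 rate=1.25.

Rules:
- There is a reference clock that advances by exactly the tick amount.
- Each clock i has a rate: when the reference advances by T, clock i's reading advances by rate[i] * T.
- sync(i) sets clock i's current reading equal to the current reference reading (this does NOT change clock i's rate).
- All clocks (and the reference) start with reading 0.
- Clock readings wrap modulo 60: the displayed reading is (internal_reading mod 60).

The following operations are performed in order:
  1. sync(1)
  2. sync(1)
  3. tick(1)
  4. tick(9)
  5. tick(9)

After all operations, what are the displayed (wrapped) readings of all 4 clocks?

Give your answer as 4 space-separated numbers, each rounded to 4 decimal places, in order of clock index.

After op 1 sync(1): ref=0.0000 raw=[0.0000 0.0000 0.0000 0.0000]
After op 2 sync(1): ref=0.0000 raw=[0.0000 0.0000 0.0000 0.0000]
After op 3 tick(1): ref=1.0000 raw=[1.5000 2.0000 0.8000 1.2500]
After op 4 tick(9): ref=10.0000 raw=[15.0000 20.0000 8.0000 12.5000]
After op 5 tick(9): ref=19.0000 raw=[28.5000 38.0000 15.2000 23.7500]
Wrap final raw readings (mod 60): 28.5000 mod 60 = 28.5000; 38.0000 mod 60 = 38.0000; 15.2000 mod 60 = 15.2000; 23.7500 mod 60 = 23.7500

Answer: 28.5000 38.0000 15.2000 23.7500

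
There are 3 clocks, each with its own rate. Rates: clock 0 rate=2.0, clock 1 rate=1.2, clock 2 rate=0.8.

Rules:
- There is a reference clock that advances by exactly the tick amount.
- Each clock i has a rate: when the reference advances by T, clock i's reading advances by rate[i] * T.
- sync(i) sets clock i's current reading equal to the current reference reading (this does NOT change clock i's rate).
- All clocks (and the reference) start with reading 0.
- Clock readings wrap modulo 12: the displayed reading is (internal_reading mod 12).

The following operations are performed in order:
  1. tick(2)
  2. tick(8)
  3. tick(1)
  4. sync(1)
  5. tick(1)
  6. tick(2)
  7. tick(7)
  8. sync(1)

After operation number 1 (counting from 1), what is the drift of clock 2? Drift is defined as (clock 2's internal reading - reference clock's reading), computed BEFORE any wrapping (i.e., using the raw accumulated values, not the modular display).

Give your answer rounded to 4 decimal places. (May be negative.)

After op 1 tick(2): ref=2.0000 raw=[4.0000 2.4000 1.6000]
Drift of clock 2 after op 1: 1.6000 - 2.0000 = -0.4000

Answer: -0.4000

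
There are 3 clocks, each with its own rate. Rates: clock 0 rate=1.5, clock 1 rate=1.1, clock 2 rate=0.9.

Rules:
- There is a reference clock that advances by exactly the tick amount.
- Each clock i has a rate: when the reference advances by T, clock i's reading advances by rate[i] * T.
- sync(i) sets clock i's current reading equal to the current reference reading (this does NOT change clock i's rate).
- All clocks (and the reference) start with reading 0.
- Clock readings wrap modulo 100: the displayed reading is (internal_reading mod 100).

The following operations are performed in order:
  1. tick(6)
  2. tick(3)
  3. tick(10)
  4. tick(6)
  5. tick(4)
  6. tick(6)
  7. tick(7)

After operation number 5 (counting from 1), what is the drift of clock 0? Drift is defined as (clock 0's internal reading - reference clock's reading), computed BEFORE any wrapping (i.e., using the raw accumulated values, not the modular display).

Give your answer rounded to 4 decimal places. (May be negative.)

Answer: 14.5000

Derivation:
After op 1 tick(6): ref=6.0000 raw=[9.0000 6.6000 5.4000]
After op 2 tick(3): ref=9.0000 raw=[13.5000 9.9000 8.1000]
After op 3 tick(10): ref=19.0000 raw=[28.5000 20.9000 17.1000]
After op 4 tick(6): ref=25.0000 raw=[37.5000 27.5000 22.5000]
After op 5 tick(4): ref=29.0000 raw=[43.5000 31.9000 26.1000]
Drift of clock 0 after op 5: 43.5000 - 29.0000 = 14.5000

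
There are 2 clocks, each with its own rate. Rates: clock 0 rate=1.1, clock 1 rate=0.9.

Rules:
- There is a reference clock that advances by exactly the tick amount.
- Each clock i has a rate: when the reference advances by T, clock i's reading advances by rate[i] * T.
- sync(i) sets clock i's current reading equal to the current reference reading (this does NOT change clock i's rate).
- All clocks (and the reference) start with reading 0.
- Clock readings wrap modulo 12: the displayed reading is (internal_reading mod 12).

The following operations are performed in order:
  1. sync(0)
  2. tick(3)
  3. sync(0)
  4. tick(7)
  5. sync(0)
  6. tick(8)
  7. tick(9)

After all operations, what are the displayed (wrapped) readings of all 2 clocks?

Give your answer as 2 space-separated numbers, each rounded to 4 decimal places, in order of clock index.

Answer: 4.7000 0.3000

Derivation:
After op 1 sync(0): ref=0.0000 raw=[0.0000 0.0000]
After op 2 tick(3): ref=3.0000 raw=[3.3000 2.7000]
After op 3 sync(0): ref=3.0000 raw=[3.0000 2.7000]
After op 4 tick(7): ref=10.0000 raw=[10.7000 9.0000]
After op 5 sync(0): ref=10.0000 raw=[10.0000 9.0000]
After op 6 tick(8): ref=18.0000 raw=[18.8000 16.2000]
After op 7 tick(9): ref=27.0000 raw=[28.7000 24.3000]
Wrap final raw readings (mod 12): 28.7000 mod 12 = 4.7000; 24.3000 mod 12 = 0.3000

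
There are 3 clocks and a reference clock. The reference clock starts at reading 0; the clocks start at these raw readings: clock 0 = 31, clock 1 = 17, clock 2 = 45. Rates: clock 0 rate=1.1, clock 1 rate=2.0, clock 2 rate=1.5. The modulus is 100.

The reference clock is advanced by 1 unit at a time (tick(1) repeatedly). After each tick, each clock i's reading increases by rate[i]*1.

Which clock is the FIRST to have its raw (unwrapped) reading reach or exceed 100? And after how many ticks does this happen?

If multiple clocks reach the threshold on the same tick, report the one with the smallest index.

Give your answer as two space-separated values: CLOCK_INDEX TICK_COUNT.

Answer: 2 37

Derivation:
clock 0: start=31, rate=1.1, needs 100-31 = 69; ticks = ceil(69/1.1) = ceil(62.7273) = 63; reading at tick 63 = 31 + 1.1*63 = 100.3000
clock 1: start=17, rate=2.0, needs 100-17 = 83; ticks = ceil(83/2.0) = ceil(41.5000) = 42; reading at tick 42 = 17 + 2.0*42 = 101.0000
clock 2: start=45, rate=1.5, needs 100-45 = 55; ticks = ceil(55/1.5) = ceil(36.6667) = 37; reading at tick 37 = 45 + 1.5*37 = 100.5000
Minimum tick count = 37; winners = [2]; smallest index = 2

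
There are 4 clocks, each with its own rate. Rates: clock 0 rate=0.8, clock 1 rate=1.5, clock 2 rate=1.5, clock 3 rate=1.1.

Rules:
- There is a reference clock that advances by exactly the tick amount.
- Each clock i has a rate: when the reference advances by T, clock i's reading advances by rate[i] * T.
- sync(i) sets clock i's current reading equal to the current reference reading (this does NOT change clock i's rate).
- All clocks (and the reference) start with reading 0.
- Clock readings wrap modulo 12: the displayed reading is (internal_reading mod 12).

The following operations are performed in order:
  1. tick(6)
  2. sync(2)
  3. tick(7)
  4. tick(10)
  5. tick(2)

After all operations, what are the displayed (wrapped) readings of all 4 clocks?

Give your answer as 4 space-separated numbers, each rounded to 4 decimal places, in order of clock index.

Answer: 8.0000 1.5000 10.5000 3.5000

Derivation:
After op 1 tick(6): ref=6.0000 raw=[4.8000 9.0000 9.0000 6.6000]
After op 2 sync(2): ref=6.0000 raw=[4.8000 9.0000 6.0000 6.6000]
After op 3 tick(7): ref=13.0000 raw=[10.4000 19.5000 16.5000 14.3000]
After op 4 tick(10): ref=23.0000 raw=[18.4000 34.5000 31.5000 25.3000]
After op 5 tick(2): ref=25.0000 raw=[20.0000 37.5000 34.5000 27.5000]
Wrap final raw readings (mod 12): 20.0000 mod 12 = 8.0000; 37.5000 mod 12 = 1.5000; 34.5000 mod 12 = 10.5000; 27.5000 mod 12 = 3.5000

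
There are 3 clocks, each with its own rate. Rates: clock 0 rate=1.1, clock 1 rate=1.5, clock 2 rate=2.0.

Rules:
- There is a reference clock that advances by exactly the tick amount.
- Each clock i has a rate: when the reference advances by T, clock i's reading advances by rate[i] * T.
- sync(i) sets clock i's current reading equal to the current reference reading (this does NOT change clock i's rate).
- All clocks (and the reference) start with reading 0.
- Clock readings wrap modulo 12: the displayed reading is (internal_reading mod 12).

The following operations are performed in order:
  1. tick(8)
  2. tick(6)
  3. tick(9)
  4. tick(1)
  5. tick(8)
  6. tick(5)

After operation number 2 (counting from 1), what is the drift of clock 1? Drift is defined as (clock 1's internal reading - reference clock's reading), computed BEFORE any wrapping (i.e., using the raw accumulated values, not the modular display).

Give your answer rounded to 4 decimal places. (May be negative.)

Answer: 7.0000

Derivation:
After op 1 tick(8): ref=8.0000 raw=[8.8000 12.0000 16.0000]
After op 2 tick(6): ref=14.0000 raw=[15.4000 21.0000 28.0000]
Drift of clock 1 after op 2: 21.0000 - 14.0000 = 7.0000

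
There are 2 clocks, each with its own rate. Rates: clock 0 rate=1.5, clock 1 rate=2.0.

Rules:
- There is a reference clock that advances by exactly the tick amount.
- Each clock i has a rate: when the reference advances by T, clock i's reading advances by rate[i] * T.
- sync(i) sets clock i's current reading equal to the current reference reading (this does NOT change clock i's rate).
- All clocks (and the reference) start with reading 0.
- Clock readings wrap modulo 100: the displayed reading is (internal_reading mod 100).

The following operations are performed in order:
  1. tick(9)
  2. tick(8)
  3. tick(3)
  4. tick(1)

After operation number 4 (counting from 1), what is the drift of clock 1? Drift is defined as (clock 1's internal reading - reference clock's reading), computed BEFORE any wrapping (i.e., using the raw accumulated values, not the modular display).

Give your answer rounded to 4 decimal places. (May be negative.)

After op 1 tick(9): ref=9.0000 raw=[13.5000 18.0000]
After op 2 tick(8): ref=17.0000 raw=[25.5000 34.0000]
After op 3 tick(3): ref=20.0000 raw=[30.0000 40.0000]
After op 4 tick(1): ref=21.0000 raw=[31.5000 42.0000]
Drift of clock 1 after op 4: 42.0000 - 21.0000 = 21.0000

Answer: 21.0000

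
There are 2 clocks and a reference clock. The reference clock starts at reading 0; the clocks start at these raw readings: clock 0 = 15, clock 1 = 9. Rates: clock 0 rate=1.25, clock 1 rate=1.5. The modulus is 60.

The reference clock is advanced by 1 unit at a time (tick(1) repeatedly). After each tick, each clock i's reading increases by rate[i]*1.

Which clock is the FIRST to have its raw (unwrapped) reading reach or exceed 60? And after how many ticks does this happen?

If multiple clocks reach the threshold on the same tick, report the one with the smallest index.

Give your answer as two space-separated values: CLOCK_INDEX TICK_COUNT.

clock 0: start=15, rate=1.25, needs 60-15 = 45; ticks = ceil(45/1.25) = ceil(36.0000) = 36; reading at tick 36 = 15 + 1.25*36 = 60.0000
clock 1: start=9, rate=1.5, needs 60-9 = 51; ticks = ceil(51/1.5) = ceil(34.0000) = 34; reading at tick 34 = 9 + 1.5*34 = 60.0000
Minimum tick count = 34; winners = [1]; smallest index = 1

Answer: 1 34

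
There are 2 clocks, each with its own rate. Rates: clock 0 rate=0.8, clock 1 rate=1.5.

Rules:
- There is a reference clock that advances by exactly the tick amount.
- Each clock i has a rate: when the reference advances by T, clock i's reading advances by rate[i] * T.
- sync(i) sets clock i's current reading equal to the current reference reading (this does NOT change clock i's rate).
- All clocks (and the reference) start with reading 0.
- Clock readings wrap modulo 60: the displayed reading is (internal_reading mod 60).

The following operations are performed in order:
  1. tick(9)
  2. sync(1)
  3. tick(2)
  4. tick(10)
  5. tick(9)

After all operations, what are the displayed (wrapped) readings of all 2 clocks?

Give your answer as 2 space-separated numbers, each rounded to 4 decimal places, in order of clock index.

After op 1 tick(9): ref=9.0000 raw=[7.2000 13.5000]
After op 2 sync(1): ref=9.0000 raw=[7.2000 9.0000]
After op 3 tick(2): ref=11.0000 raw=[8.8000 12.0000]
After op 4 tick(10): ref=21.0000 raw=[16.8000 27.0000]
After op 5 tick(9): ref=30.0000 raw=[24.0000 40.5000]
Wrap final raw readings (mod 60): 24.0000 mod 60 = 24.0000; 40.5000 mod 60 = 40.5000

Answer: 24.0000 40.5000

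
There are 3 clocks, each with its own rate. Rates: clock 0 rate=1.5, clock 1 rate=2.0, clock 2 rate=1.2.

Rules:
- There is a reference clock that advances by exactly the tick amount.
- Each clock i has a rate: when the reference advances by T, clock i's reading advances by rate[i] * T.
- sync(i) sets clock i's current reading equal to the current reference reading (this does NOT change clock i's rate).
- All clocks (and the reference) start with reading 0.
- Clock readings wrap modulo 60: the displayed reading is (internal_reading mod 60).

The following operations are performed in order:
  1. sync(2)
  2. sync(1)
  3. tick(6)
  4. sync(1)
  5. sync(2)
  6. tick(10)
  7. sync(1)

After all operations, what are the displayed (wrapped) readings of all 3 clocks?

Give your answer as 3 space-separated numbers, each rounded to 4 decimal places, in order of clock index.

Answer: 24.0000 16.0000 18.0000

Derivation:
After op 1 sync(2): ref=0.0000 raw=[0.0000 0.0000 0.0000]
After op 2 sync(1): ref=0.0000 raw=[0.0000 0.0000 0.0000]
After op 3 tick(6): ref=6.0000 raw=[9.0000 12.0000 7.2000]
After op 4 sync(1): ref=6.0000 raw=[9.0000 6.0000 7.2000]
After op 5 sync(2): ref=6.0000 raw=[9.0000 6.0000 6.0000]
After op 6 tick(10): ref=16.0000 raw=[24.0000 26.0000 18.0000]
After op 7 sync(1): ref=16.0000 raw=[24.0000 16.0000 18.0000]
Wrap final raw readings (mod 60): 24.0000 mod 60 = 24.0000; 16.0000 mod 60 = 16.0000; 18.0000 mod 60 = 18.0000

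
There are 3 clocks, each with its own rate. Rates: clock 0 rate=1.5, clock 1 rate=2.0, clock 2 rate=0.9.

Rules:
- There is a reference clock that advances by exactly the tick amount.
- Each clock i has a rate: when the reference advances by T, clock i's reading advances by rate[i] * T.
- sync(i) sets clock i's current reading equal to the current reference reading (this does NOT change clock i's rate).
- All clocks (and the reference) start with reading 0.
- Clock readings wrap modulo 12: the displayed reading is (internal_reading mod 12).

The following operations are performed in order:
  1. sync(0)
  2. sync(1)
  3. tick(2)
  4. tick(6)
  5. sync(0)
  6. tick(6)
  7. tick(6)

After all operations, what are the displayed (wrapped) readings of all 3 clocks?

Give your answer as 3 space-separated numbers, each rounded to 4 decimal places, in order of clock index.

Answer: 2.0000 4.0000 6.0000

Derivation:
After op 1 sync(0): ref=0.0000 raw=[0.0000 0.0000 0.0000]
After op 2 sync(1): ref=0.0000 raw=[0.0000 0.0000 0.0000]
After op 3 tick(2): ref=2.0000 raw=[3.0000 4.0000 1.8000]
After op 4 tick(6): ref=8.0000 raw=[12.0000 16.0000 7.2000]
After op 5 sync(0): ref=8.0000 raw=[8.0000 16.0000 7.2000]
After op 6 tick(6): ref=14.0000 raw=[17.0000 28.0000 12.6000]
After op 7 tick(6): ref=20.0000 raw=[26.0000 40.0000 18.0000]
Wrap final raw readings (mod 12): 26.0000 mod 12 = 2.0000; 40.0000 mod 12 = 4.0000; 18.0000 mod 12 = 6.0000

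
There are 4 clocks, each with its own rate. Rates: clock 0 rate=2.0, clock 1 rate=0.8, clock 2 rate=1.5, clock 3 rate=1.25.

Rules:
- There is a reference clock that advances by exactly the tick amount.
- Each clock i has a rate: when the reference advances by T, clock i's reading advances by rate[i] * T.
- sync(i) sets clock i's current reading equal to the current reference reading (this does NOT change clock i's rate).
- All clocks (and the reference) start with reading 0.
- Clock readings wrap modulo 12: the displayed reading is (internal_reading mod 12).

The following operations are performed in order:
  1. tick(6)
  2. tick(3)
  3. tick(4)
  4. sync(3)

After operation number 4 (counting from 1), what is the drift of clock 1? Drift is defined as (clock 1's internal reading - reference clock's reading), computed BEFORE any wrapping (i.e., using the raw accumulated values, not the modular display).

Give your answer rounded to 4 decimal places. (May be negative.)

After op 1 tick(6): ref=6.0000 raw=[12.0000 4.8000 9.0000 7.5000]
After op 2 tick(3): ref=9.0000 raw=[18.0000 7.2000 13.5000 11.2500]
After op 3 tick(4): ref=13.0000 raw=[26.0000 10.4000 19.5000 16.2500]
After op 4 sync(3): ref=13.0000 raw=[26.0000 10.4000 19.5000 13.0000]
Drift of clock 1 after op 4: 10.4000 - 13.0000 = -2.6000

Answer: -2.6000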